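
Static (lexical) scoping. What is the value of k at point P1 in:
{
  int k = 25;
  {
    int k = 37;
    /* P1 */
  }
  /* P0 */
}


k declared in the same block as P1
k = 37


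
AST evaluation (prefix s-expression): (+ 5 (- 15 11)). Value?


Evaluate inner: (- 15 11) = 4
Evaluate root: (+ 5 4) = 9
Result: 9


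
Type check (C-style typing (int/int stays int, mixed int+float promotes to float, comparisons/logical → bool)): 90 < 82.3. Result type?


Operand types: int < float
Rule: comparison yields bool
Result type: bool


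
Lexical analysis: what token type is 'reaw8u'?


Pattern: letter/underscore followed by alphanumerics, not a keyword
Type: IDENTIFIER


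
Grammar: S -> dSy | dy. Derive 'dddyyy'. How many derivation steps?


Derivation: S => dSy => ddSyy => dddyyy
Steps: 3


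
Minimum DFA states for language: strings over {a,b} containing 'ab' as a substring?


KMP-style automaton: 2 progress states + 1 absorbing accept = 3
Minimal DFA: 3 states


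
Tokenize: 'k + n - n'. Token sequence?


Scan left to right, longest-match per lexeme
Tokens: ID(k), OP(+), ID(n), OP(-), ID(n)


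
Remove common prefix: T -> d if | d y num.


Common prefix: 'd'
Factored: T -> d T', T' -> if | y num


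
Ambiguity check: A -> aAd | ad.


balanced a^n…d^n: each string has a unique parse
Unambiguous


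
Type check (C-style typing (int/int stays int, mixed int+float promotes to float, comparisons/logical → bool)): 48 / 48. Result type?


Operand types: int / int
Rule: mixed int/float promotes to float; int/int stays int
Result type: int


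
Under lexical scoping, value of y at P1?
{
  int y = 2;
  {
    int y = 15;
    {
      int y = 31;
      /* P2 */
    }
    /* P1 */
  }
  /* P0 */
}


y declared in the same block as P1
y = 15


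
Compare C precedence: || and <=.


'<=' is relational (level 7); '||' is logical OR (level 1)
Higher level binds tighter
'<=' has higher precedence than '||'


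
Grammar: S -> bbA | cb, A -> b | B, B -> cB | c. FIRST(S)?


Per alternative of S: FIRST(bbA) = {b}; FIRST(cb) = {c}
FIRST(S) = {b, c}


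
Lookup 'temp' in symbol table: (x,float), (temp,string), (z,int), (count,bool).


Lookup 'temp' → type string


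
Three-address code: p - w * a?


Break into single-operator statements:
t1 = w * a
t2 = p - t1


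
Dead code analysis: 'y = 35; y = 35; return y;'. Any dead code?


first assignment to y is overwritten before any read
Dead: 'y = 35'


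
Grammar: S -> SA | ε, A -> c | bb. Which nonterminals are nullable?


A nonterminal is nullable iff some alternative derives ε (directly, or every symbol in it is nullable)
Nullable: {S}


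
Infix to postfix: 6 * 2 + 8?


Left to right (same or higher precedence on left)
Postfix: 6 2 * 8 +


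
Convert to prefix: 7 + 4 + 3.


left-to-right (same/higher precedence on left): tree is (+ (+ 7 4) 3)
Prefix: + + 7 4 3


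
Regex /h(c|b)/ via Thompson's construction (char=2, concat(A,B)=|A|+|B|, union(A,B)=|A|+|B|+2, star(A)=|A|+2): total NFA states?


Syntax tree has 3 char leaf(s), 1 union(s), 0 star(s)
chars contribute 3×2 = 6; each union adds +2; each star adds +2
Total: 6 + 2 + 0 = 8 states


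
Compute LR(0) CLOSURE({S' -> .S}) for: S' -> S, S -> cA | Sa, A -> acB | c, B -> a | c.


Start: S' -> .S
For each item with dot before a nonterminal B, add B -> .γ for every B-production
Closure: [S' -> .S, S -> .cA, S -> .Sa]


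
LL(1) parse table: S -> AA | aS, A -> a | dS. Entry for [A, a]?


For [A, a]: 'a' ∈ FIRST(a)
Entry: A -> a


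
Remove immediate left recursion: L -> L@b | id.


Left-recursive alternatives: L@b; non-recursive: id
Introduce L': L -> idL', L' -> @bL' | ε


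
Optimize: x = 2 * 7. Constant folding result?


2 * 7 = 14 at compile time
Optimized: x = 14


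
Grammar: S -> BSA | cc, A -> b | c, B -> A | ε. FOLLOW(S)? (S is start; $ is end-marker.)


$ ∈ FOLLOW(S). For each A -> αBβ: add FIRST(β)\{ε} to FOLLOW(B); if β nullable, add FOLLOW(A).
FOLLOW(S) = {$, b, c}


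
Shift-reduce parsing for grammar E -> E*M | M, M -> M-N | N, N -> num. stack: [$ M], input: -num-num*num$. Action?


shift '-' to continue M -> M-N
Action: shift


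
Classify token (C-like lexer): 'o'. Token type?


Pattern: letter/underscore followed by alphanumerics, not a keyword
Type: IDENTIFIER


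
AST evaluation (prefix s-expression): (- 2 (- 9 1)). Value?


Evaluate inner: (- 9 1) = 8
Evaluate root: (- 2 8) = -6
Result: -6


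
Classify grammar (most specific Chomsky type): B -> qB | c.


Right-linear: every RHS is a terminal or a terminal followed by one nonterminal
Classification: Type 3 (Regular)


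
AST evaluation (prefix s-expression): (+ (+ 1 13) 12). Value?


Evaluate inner: (+ 1 13) = 14
Evaluate root: (+ 14 12) = 26
Result: 26


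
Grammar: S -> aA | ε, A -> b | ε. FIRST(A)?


Per alternative of A: FIRST(b) = {b}; FIRST(ε) = {ε}
FIRST(A) = {b, ε}


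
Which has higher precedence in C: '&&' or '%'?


'%' is multiplicative (level 10); '&&' is logical AND (level 2)
Higher level binds tighter
'%' has higher precedence than '&&'


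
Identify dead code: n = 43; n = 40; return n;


first assignment to n is overwritten before any read
Dead: 'n = 43'


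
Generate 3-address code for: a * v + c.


Break into single-operator statements:
t1 = a * v
t2 = t1 + c


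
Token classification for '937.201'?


Pattern: digits with a decimal point
Type: FLOAT_LITERAL


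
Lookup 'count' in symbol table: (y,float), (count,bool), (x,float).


Lookup 'count' → type bool


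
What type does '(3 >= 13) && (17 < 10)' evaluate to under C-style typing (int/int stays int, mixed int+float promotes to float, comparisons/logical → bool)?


Operand types: bool && bool
Rule: logical operators take bool operands and yield bool
Result type: bool


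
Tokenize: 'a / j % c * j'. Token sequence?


Scan left to right, longest-match per lexeme
Tokens: ID(a), OP(/), ID(j), OP(%), ID(c), OP(*), ID(j)


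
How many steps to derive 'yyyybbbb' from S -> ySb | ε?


Derivation: S => ySb => yySbb => yyySbbb => yyyySbbbb => yyyybbbb
Steps: 5


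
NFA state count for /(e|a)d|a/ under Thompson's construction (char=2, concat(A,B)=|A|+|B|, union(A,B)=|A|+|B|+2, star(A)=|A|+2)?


Syntax tree has 4 char leaf(s), 2 union(s), 0 star(s)
chars contribute 4×2 = 8; each union adds +2; each star adds +2
Total: 8 + 4 + 0 = 12 states


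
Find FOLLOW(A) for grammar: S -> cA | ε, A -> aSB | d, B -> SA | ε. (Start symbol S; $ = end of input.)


$ ∈ FOLLOW(S). For each A -> αBβ: add FIRST(β)\{ε} to FOLLOW(B); if β nullable, add FOLLOW(A).
FOLLOW(A) = {$, a, c, d}


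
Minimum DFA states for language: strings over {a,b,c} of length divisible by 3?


Track length mod 3: states 0..2, accept at 0
Minimal DFA: 3 states


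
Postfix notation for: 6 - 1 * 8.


* has higher precedence, evaluate 1*8 first
Postfix: 6 1 8 * -


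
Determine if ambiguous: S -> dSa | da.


balanced d^n…a^n: each string has a unique parse
Unambiguous


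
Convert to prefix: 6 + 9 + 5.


left-to-right (same/higher precedence on left): tree is (+ (+ 6 9) 5)
Prefix: + + 6 9 5


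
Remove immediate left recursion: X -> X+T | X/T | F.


Left-recursive alternatives: X+T, X/T; non-recursive: F
Introduce X': X -> FX', X' -> +TX' | /TX' | ε


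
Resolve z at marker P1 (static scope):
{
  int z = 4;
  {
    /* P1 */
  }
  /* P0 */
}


P1's block does not declare z; resolves to the enclosing declaration at depth 0
z = 4


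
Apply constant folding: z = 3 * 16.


3 * 16 = 48 at compile time
Optimized: z = 48


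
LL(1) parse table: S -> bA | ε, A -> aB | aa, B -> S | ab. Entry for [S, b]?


For [S, b]: 'b' ∈ FIRST(bA)
Entry: S -> bA


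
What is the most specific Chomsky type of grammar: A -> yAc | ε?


Single nonterminal LHS, but y^n c^n is not regular
Classification: Type 2 (Context-Free)


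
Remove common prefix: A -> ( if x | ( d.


Common prefix: '('
Factored: A -> ( A', A' -> if x | d


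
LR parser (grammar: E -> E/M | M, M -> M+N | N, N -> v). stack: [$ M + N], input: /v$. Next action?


handle 'M+N' on top
Action: reduce (M -> M+N)


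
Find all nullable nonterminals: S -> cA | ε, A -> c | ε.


A nonterminal is nullable iff some alternative derives ε (directly, or every symbol in it is nullable)
Nullable: {A, S}


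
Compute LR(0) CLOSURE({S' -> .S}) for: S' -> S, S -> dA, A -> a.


Start: S' -> .S
For each item with dot before a nonterminal B, add B -> .γ for every B-production
Closure: [S' -> .S, S -> .dA]


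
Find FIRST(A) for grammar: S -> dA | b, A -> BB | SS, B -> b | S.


Per alternative of A: FIRST(BB) = {b, d}; FIRST(SS) = {b, d}
FIRST(A) = {b, d}


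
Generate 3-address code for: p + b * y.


Break into single-operator statements:
t1 = b * y
t2 = p + t1


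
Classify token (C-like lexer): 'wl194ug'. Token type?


Pattern: letter/underscore followed by alphanumerics, not a keyword
Type: IDENTIFIER


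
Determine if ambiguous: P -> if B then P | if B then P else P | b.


dangling else: 'if B then if B then b else b' parses two ways
Ambiguous


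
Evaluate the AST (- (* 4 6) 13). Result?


Evaluate inner: (* 4 6) = 24
Evaluate root: (- 24 13) = 11
Result: 11


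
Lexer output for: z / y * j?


Scan left to right, longest-match per lexeme
Tokens: ID(z), OP(/), ID(y), OP(*), ID(j)


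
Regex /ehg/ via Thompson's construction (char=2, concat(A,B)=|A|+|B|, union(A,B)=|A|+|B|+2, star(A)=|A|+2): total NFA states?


Syntax tree has 3 char leaf(s), 0 union(s), 0 star(s)
chars contribute 3×2 = 6; each union adds +2; each star adds +2
Total: 6 + 0 + 0 = 6 states


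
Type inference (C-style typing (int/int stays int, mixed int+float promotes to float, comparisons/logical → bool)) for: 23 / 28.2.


Operand types: int / float
Rule: mixed int/float promotes to float; int/int stays int
Result type: float


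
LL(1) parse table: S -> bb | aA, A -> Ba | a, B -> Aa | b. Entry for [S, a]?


For [S, a]: 'a' ∈ FIRST(aA)
Entry: S -> aA


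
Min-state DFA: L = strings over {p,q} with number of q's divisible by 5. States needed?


Track (count of q) mod 5: states 0..4, accept at 0
Minimal DFA: 5 states


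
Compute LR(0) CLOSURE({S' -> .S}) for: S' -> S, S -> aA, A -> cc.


Start: S' -> .S
For each item with dot before a nonterminal B, add B -> .γ for every B-production
Closure: [S' -> .S, S -> .aA]


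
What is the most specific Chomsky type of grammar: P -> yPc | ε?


Single nonterminal LHS, but y^n c^n is not regular
Classification: Type 2 (Context-Free)


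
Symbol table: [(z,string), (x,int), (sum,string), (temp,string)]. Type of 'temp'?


Lookup 'temp' → type string


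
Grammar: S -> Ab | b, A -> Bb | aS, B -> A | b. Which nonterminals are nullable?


A nonterminal is nullable iff some alternative derives ε (directly, or every symbol in it is nullable)
Nullable: {}


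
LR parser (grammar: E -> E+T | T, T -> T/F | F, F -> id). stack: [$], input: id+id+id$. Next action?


no handle on stack; shift 'id'
Action: shift


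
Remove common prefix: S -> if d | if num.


Common prefix: 'if'
Factored: S -> if S', S' -> d | num


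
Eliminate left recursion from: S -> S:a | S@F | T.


Left-recursive alternatives: S:a, S@F; non-recursive: T
Introduce S': S -> TS', S' -> :aS' | @FS' | ε


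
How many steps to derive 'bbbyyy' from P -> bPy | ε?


Derivation: P => bPy => bbPyy => bbbPyyy => bbbyyy
Steps: 4


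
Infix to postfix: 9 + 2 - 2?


Left to right (same or higher precedence on left)
Postfix: 9 2 + 2 -


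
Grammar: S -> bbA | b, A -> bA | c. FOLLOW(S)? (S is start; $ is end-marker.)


$ ∈ FOLLOW(S). For each A -> αBβ: add FIRST(β)\{ε} to FOLLOW(B); if β nullable, add FOLLOW(A).
FOLLOW(S) = {$}


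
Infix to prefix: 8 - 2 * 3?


'*' binds tighter: tree is (- 8 (* 2 3))
Prefix: - 8 * 2 3


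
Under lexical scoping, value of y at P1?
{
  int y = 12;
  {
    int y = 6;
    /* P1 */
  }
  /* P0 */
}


y declared in the same block as P1
y = 6


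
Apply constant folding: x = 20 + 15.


20 + 15 = 35 at compile time
Optimized: x = 35


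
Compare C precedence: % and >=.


'%' is multiplicative (level 10); '>=' is relational (level 7)
Higher level binds tighter
'%' has higher precedence than '>='


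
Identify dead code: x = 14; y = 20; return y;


x is assigned but never read
Dead: 'x = 14'


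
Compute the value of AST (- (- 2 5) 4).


Evaluate inner: (- 2 5) = -3
Evaluate root: (- -3 4) = -7
Result: -7


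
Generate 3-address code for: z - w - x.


Break into single-operator statements:
t1 = z - w
t2 = t1 - x


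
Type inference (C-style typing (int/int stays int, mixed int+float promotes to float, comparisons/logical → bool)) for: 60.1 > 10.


Operand types: float > int
Rule: comparison yields bool
Result type: bool


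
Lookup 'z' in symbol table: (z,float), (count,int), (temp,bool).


Lookup 'z' → type float


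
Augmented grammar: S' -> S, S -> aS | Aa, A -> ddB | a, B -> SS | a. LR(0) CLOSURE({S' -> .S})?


Start: S' -> .S
For each item with dot before a nonterminal B, add B -> .γ for every B-production
Closure: [S' -> .S, S -> .aS, S -> .Aa, A -> .ddB, A -> .a]


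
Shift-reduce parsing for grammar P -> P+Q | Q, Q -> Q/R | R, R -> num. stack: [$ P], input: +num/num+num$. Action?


shift '+' to continue P -> P+Q
Action: shift


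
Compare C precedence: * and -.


'*' is multiplicative (level 10); '-' is additive (level 9)
Higher level binds tighter
'*' has higher precedence than '-'


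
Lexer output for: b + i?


Scan left to right, longest-match per lexeme
Tokens: ID(b), OP(+), ID(i)


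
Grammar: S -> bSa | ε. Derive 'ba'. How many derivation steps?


Derivation: S => bSa => ba
Steps: 2


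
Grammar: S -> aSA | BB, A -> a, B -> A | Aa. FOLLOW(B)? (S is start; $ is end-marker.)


$ ∈ FOLLOW(S). For each A -> αBβ: add FIRST(β)\{ε} to FOLLOW(B); if β nullable, add FOLLOW(A).
FOLLOW(B) = {$, a}


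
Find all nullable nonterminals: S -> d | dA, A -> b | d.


A nonterminal is nullable iff some alternative derives ε (directly, or every symbol in it is nullable)
Nullable: {}


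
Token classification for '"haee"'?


Pattern: double-quoted sequence
Type: STRING_LITERAL


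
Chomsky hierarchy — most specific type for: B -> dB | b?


Right-linear: every RHS is a terminal or a terminal followed by one nonterminal
Classification: Type 3 (Regular)


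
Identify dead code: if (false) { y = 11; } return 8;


condition is constant false, so the whole block is unreachable
Dead: 'if (false) { y = 11; }'


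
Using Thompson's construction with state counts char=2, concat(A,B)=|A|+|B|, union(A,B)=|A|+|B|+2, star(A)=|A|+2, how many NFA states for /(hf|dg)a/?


Syntax tree has 5 char leaf(s), 1 union(s), 0 star(s)
chars contribute 5×2 = 10; each union adds +2; each star adds +2
Total: 10 + 2 + 0 = 12 states


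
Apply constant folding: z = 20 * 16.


20 * 16 = 320 at compile time
Optimized: z = 320


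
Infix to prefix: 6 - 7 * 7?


'*' binds tighter: tree is (- 6 (* 7 7))
Prefix: - 6 * 7 7


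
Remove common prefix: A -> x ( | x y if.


Common prefix: 'x'
Factored: A -> x A', A' -> ( | y if


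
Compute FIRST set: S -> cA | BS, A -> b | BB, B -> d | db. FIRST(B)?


Per alternative of B: FIRST(d) = {d}; FIRST(db) = {d}
FIRST(B) = {d}


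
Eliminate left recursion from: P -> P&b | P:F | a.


Left-recursive alternatives: P&b, P:F; non-recursive: a
Introduce P': P -> aP', P' -> &bP' | :FP' | ε


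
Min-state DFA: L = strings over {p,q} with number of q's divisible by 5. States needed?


Track (count of q) mod 5: states 0..4, accept at 0
Minimal DFA: 5 states


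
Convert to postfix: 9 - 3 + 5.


Left to right (same or higher precedence on left)
Postfix: 9 3 - 5 +


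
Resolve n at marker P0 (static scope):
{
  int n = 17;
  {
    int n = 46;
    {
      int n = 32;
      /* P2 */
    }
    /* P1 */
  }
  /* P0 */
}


n declared in the same block as P0
n = 17


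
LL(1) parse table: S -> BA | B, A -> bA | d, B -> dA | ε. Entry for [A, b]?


For [A, b]: 'b' ∈ FIRST(bA)
Entry: A -> bA


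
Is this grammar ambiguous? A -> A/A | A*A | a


'a/a*a' has two parse trees (no precedence encoded between / and *)
Ambiguous


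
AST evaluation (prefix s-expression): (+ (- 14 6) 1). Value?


Evaluate inner: (- 14 6) = 8
Evaluate root: (+ 8 1) = 9
Result: 9


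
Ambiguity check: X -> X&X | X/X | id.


'id&id/id' has two parse trees (no precedence encoded between & and /)
Ambiguous


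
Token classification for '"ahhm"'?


Pattern: double-quoted sequence
Type: STRING_LITERAL


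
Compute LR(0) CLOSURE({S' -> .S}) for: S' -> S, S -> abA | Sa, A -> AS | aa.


Start: S' -> .S
For each item with dot before a nonterminal B, add B -> .γ for every B-production
Closure: [S' -> .S, S -> .abA, S -> .Sa]


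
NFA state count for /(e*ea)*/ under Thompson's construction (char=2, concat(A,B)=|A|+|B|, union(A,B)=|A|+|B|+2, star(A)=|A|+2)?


Syntax tree has 3 char leaf(s), 0 union(s), 2 star(s)
chars contribute 3×2 = 6; each union adds +2; each star adds +2
Total: 6 + 0 + 4 = 10 states


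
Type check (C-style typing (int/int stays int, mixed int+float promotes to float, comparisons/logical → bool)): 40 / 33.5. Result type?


Operand types: int / float
Rule: mixed int/float promotes to float; int/int stays int
Result type: float


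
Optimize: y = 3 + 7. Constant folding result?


3 + 7 = 10 at compile time
Optimized: y = 10


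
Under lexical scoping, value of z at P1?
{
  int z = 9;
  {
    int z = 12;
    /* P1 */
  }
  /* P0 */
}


z declared in the same block as P1
z = 12


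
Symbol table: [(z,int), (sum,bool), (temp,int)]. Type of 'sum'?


Lookup 'sum' → type bool


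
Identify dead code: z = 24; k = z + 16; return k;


z is read by k's definition; k is returned
No dead code


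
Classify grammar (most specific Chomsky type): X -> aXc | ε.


Single nonterminal LHS, but a^n c^n is not regular
Classification: Type 2 (Context-Free)


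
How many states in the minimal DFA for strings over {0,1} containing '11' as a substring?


KMP-style automaton: 2 progress states + 1 absorbing accept = 3
Minimal DFA: 3 states


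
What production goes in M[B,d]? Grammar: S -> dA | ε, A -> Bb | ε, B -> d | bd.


For [B, d]: 'd' ∈ FIRST(d)
Entry: B -> d


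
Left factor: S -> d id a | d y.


Common prefix: 'd'
Factored: S -> d S', S' -> id a | y


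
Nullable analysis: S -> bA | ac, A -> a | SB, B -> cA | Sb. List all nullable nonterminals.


A nonterminal is nullable iff some alternative derives ε (directly, or every symbol in it is nullable)
Nullable: {}


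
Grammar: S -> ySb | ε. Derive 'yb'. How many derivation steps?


Derivation: S => ySb => yb
Steps: 2


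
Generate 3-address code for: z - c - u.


Break into single-operator statements:
t1 = z - c
t2 = t1 - u


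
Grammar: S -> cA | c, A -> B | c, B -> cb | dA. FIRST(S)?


Per alternative of S: FIRST(cA) = {c}; FIRST(c) = {c}
FIRST(S) = {c}


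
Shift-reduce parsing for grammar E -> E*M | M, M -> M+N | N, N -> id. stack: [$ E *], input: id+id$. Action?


no handle ('E*' is not any RHS); shift 'id'
Action: shift


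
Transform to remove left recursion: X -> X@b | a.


Left-recursive alternatives: X@b; non-recursive: a
Introduce X': X -> aX', X' -> @bX' | ε


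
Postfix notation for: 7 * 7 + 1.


Left to right (same or higher precedence on left)
Postfix: 7 7 * 1 +


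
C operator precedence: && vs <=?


'<=' is relational (level 7); '&&' is logical AND (level 2)
Higher level binds tighter
'<=' has higher precedence than '&&'


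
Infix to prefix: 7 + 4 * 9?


'*' binds tighter: tree is (+ 7 (* 4 9))
Prefix: + 7 * 4 9


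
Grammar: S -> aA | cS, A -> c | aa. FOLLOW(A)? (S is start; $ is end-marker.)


$ ∈ FOLLOW(S). For each A -> αBβ: add FIRST(β)\{ε} to FOLLOW(B); if β nullable, add FOLLOW(A).
FOLLOW(A) = {$}


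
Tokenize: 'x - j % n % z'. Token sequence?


Scan left to right, longest-match per lexeme
Tokens: ID(x), OP(-), ID(j), OP(%), ID(n), OP(%), ID(z)


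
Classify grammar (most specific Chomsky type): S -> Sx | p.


Left-linear: every RHS is a terminal or one nonterminal followed by a terminal
Classification: Type 3 (Regular)


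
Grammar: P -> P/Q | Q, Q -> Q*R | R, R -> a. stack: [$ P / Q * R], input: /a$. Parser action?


handle 'Q*R' on top
Action: reduce (Q -> Q*R)


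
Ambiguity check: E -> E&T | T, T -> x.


precedence layered via separate nonterminal T: deterministic
Unambiguous


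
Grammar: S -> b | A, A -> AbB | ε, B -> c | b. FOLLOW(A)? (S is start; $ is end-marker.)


$ ∈ FOLLOW(S). For each A -> αBβ: add FIRST(β)\{ε} to FOLLOW(B); if β nullable, add FOLLOW(A).
FOLLOW(A) = {$, b}


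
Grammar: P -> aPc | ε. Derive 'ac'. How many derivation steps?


Derivation: P => aPc => ac
Steps: 2


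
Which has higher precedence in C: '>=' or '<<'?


'<<' is shift (level 8); '>=' is relational (level 7)
Higher level binds tighter
'<<' has higher precedence than '>='


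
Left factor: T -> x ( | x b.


Common prefix: 'x'
Factored: T -> x T', T' -> ( | b


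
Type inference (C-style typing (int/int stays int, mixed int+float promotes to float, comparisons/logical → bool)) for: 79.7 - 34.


Operand types: float - int
Rule: mixed int/float promotes to float; int/int stays int
Result type: float


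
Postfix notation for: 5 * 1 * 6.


Left to right (same or higher precedence on left)
Postfix: 5 1 * 6 *


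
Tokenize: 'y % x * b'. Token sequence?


Scan left to right, longest-match per lexeme
Tokens: ID(y), OP(%), ID(x), OP(*), ID(b)


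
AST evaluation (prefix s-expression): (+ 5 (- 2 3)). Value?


Evaluate inner: (- 2 3) = -1
Evaluate root: (+ 5 -1) = 4
Result: 4


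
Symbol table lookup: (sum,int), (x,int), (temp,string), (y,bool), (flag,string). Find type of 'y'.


Lookup 'y' → type bool


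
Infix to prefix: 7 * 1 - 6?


left-to-right (same/higher precedence on left): tree is (- (* 7 1) 6)
Prefix: - * 7 1 6


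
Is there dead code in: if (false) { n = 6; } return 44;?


condition is constant false, so the whole block is unreachable
Dead: 'if (false) { n = 6; }'


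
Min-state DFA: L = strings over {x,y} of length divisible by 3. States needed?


Track length mod 3: states 0..2, accept at 0
Minimal DFA: 3 states


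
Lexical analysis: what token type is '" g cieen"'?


Pattern: double-quoted sequence
Type: STRING_LITERAL


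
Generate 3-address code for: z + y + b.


Break into single-operator statements:
t1 = z + y
t2 = t1 + b


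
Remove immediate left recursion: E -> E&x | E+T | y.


Left-recursive alternatives: E&x, E+T; non-recursive: y
Introduce E': E -> yE', E' -> &xE' | +TE' | ε


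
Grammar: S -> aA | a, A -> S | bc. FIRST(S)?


Per alternative of S: FIRST(aA) = {a}; FIRST(a) = {a}
FIRST(S) = {a}


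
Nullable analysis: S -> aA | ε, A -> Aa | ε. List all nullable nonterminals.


A nonterminal is nullable iff some alternative derives ε (directly, or every symbol in it is nullable)
Nullable: {A, S}


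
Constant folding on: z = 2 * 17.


2 * 17 = 34 at compile time
Optimized: z = 34


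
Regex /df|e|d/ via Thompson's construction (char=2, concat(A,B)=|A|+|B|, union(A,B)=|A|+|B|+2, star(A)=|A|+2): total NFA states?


Syntax tree has 4 char leaf(s), 2 union(s), 0 star(s)
chars contribute 4×2 = 8; each union adds +2; each star adds +2
Total: 8 + 4 + 0 = 12 states


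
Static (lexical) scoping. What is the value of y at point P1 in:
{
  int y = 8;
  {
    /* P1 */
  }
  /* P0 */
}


P1's block does not declare y; resolves to the enclosing declaration at depth 0
y = 8


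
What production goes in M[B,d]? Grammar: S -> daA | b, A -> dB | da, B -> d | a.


For [B, d]: 'd' ∈ FIRST(d)
Entry: B -> d


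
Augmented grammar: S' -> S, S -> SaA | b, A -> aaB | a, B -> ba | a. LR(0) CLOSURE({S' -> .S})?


Start: S' -> .S
For each item with dot before a nonterminal B, add B -> .γ for every B-production
Closure: [S' -> .S, S -> .SaA, S -> .b]


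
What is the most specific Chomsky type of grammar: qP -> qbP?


LHS has context (more than one symbol) and |LHS| ≤ |RHS|
Classification: Type 1 (Context-Sensitive)


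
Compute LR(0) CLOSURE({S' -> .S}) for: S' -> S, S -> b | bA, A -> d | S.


Start: S' -> .S
For each item with dot before a nonterminal B, add B -> .γ for every B-production
Closure: [S' -> .S, S -> .b, S -> .bA]


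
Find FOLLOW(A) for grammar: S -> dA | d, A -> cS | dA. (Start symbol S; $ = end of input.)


$ ∈ FOLLOW(S). For each A -> αBβ: add FIRST(β)\{ε} to FOLLOW(B); if β nullable, add FOLLOW(A).
FOLLOW(A) = {$}


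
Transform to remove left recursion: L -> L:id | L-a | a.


Left-recursive alternatives: L:id, L-a; non-recursive: a
Introduce L': L -> aL', L' -> :idL' | -aL' | ε


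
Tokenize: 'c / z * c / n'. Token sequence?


Scan left to right, longest-match per lexeme
Tokens: ID(c), OP(/), ID(z), OP(*), ID(c), OP(/), ID(n)


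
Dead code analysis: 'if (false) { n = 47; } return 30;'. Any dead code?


condition is constant false, so the whole block is unreachable
Dead: 'if (false) { n = 47; }'


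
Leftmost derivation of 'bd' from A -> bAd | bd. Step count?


Derivation: A => bd
Steps: 1


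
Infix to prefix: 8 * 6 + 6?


left-to-right (same/higher precedence on left): tree is (+ (* 8 6) 6)
Prefix: + * 8 6 6


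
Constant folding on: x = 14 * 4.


14 * 4 = 56 at compile time
Optimized: x = 56


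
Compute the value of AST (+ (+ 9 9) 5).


Evaluate inner: (+ 9 9) = 18
Evaluate root: (+ 18 5) = 23
Result: 23


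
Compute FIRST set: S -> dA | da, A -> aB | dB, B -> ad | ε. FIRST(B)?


Per alternative of B: FIRST(ad) = {a}; FIRST(ε) = {ε}
FIRST(B) = {a, ε}


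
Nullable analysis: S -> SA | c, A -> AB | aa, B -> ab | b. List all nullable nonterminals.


A nonterminal is nullable iff some alternative derives ε (directly, or every symbol in it is nullable)
Nullable: {}


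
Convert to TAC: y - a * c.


Break into single-operator statements:
t1 = a * c
t2 = y - t1


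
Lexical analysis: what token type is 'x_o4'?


Pattern: letter/underscore followed by alphanumerics, not a keyword
Type: IDENTIFIER


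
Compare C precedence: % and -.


'%' is multiplicative (level 10); '-' is additive (level 9)
Higher level binds tighter
'%' has higher precedence than '-'


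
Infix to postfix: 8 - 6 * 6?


* has higher precedence, evaluate 6*6 first
Postfix: 8 6 6 * -


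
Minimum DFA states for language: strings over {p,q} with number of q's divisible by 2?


Track (count of q) mod 2: states 0..1, accept at 0
Minimal DFA: 2 states


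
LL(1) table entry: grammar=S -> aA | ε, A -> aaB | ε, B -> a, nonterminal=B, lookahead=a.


For [B, a]: 'a' ∈ FIRST(a)
Entry: B -> a


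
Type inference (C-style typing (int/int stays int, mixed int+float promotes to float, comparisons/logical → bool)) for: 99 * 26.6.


Operand types: int * float
Rule: mixed int/float promotes to float; int/int stays int
Result type: float


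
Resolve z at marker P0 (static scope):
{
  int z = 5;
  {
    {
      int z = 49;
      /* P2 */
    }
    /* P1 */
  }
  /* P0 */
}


z declared in the same block as P0
z = 5


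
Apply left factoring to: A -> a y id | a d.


Common prefix: 'a'
Factored: A -> a A', A' -> y id | d


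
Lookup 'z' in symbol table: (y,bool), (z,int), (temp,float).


Lookup 'z' → type int


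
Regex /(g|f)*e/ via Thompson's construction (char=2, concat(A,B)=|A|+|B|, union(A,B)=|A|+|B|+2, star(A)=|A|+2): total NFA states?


Syntax tree has 3 char leaf(s), 1 union(s), 1 star(s)
chars contribute 3×2 = 6; each union adds +2; each star adds +2
Total: 6 + 2 + 2 = 10 states


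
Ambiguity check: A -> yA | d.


right-linear, alternatives start with distinct terminals 'y' vs 'd': unique leftmost derivation
Unambiguous


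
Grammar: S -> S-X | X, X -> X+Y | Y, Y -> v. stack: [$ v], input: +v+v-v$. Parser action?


'v' on top is the handle for Y -> v
Action: reduce (Y -> v)


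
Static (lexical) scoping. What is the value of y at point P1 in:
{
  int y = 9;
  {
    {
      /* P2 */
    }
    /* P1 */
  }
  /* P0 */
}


P1's block does not declare y; resolves to the enclosing declaration at depth 0
y = 9


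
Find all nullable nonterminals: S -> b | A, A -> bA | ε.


A nonterminal is nullable iff some alternative derives ε (directly, or every symbol in it is nullable)
Nullable: {A, S}


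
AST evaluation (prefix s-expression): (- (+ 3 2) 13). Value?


Evaluate inner: (+ 3 2) = 5
Evaluate root: (- 5 13) = -8
Result: -8


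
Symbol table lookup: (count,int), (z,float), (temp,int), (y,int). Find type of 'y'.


Lookup 'y' → type int


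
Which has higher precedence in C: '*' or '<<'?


'*' is multiplicative (level 10); '<<' is shift (level 8)
Higher level binds tighter
'*' has higher precedence than '<<'


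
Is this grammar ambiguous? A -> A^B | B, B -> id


precedence layered via separate nonterminal B: deterministic
Unambiguous


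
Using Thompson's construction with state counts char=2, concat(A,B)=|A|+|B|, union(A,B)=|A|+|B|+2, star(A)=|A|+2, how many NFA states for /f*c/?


Syntax tree has 2 char leaf(s), 0 union(s), 1 star(s)
chars contribute 2×2 = 4; each union adds +2; each star adds +2
Total: 4 + 0 + 2 = 6 states


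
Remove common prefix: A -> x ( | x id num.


Common prefix: 'x'
Factored: A -> x A', A' -> ( | id num


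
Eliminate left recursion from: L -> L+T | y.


Left-recursive alternatives: L+T; non-recursive: y
Introduce L': L -> yL', L' -> +TL' | ε


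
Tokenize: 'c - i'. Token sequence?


Scan left to right, longest-match per lexeme
Tokens: ID(c), OP(-), ID(i)


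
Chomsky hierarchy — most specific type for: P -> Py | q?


Left-linear: every RHS is a terminal or one nonterminal followed by a terminal
Classification: Type 3 (Regular)


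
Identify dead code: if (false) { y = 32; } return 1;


condition is constant false, so the whole block is unreachable
Dead: 'if (false) { y = 32; }'


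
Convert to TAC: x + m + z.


Break into single-operator statements:
t1 = x + m
t2 = t1 + z


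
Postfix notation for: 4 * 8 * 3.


Left to right (same or higher precedence on left)
Postfix: 4 8 * 3 *


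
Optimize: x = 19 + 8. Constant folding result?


19 + 8 = 27 at compile time
Optimized: x = 27


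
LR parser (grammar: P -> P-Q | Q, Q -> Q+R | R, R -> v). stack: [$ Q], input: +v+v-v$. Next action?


shift '+' to continue Q -> Q+R
Action: shift


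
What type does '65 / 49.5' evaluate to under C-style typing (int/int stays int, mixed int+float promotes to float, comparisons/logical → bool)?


Operand types: int / float
Rule: mixed int/float promotes to float; int/int stays int
Result type: float


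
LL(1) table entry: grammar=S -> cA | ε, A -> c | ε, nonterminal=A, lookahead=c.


For [A, c]: 'c' ∈ FIRST(c)
Entry: A -> c


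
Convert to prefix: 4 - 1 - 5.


left-to-right (same/higher precedence on left): tree is (- (- 4 1) 5)
Prefix: - - 4 1 5


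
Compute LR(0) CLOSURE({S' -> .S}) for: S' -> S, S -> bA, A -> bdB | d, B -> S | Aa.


Start: S' -> .S
For each item with dot before a nonterminal B, add B -> .γ for every B-production
Closure: [S' -> .S, S -> .bA]


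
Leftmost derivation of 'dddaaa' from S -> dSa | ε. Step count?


Derivation: S => dSa => ddSaa => dddSaaa => dddaaa
Steps: 4


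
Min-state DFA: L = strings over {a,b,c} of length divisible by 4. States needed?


Track length mod 4: states 0..3, accept at 0
Minimal DFA: 4 states


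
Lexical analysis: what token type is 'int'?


Pattern: reserved word
Type: KEYWORD


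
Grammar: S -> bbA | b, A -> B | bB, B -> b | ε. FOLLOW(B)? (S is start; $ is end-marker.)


$ ∈ FOLLOW(S). For each A -> αBβ: add FIRST(β)\{ε} to FOLLOW(B); if β nullable, add FOLLOW(A).
FOLLOW(B) = {$}


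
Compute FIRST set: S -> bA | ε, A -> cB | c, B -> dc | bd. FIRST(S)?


Per alternative of S: FIRST(bA) = {b}; FIRST(ε) = {ε}
FIRST(S) = {b, ε}


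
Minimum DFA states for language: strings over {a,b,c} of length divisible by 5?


Track length mod 5: states 0..4, accept at 0
Minimal DFA: 5 states


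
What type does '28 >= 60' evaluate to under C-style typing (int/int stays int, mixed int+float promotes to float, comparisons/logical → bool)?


Operand types: int >= int
Rule: comparison yields bool
Result type: bool


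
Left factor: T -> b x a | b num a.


Common prefix: 'b'
Factored: T -> b T', T' -> x a | num a


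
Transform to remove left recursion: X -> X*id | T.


Left-recursive alternatives: X*id; non-recursive: T
Introduce X': X -> TX', X' -> *idX' | ε


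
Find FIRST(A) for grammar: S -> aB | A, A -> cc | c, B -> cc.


Per alternative of A: FIRST(cc) = {c}; FIRST(c) = {c}
FIRST(A) = {c}


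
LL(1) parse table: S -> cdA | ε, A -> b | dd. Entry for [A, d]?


For [A, d]: 'd' ∈ FIRST(dd)
Entry: A -> dd


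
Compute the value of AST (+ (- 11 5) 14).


Evaluate inner: (- 11 5) = 6
Evaluate root: (+ 6 14) = 20
Result: 20


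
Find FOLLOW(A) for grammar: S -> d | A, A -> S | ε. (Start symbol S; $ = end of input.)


$ ∈ FOLLOW(S). For each A -> αBβ: add FIRST(β)\{ε} to FOLLOW(B); if β nullable, add FOLLOW(A).
FOLLOW(A) = {$}


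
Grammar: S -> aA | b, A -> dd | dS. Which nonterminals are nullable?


A nonterminal is nullable iff some alternative derives ε (directly, or every symbol in it is nullable)
Nullable: {}


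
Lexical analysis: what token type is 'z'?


Pattern: letter/underscore followed by alphanumerics, not a keyword
Type: IDENTIFIER


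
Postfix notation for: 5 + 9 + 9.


Left to right (same or higher precedence on left)
Postfix: 5 9 + 9 +


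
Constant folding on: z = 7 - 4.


7 - 4 = 3 at compile time
Optimized: z = 3


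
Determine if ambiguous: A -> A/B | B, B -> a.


precedence layered via separate nonterminal B: deterministic
Unambiguous


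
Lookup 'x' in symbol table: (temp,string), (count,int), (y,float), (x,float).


Lookup 'x' → type float


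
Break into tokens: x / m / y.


Scan left to right, longest-match per lexeme
Tokens: ID(x), OP(/), ID(m), OP(/), ID(y)


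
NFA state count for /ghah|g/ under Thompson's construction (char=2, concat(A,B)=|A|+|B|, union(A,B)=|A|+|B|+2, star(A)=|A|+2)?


Syntax tree has 5 char leaf(s), 1 union(s), 0 star(s)
chars contribute 5×2 = 10; each union adds +2; each star adds +2
Total: 10 + 2 + 0 = 12 states


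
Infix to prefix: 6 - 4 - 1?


left-to-right (same/higher precedence on left): tree is (- (- 6 4) 1)
Prefix: - - 6 4 1


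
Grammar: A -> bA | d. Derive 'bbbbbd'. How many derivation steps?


Derivation: A => bA => bbA => bbbA => bbbbA => bbbbbA => bbbbbd
Steps: 6


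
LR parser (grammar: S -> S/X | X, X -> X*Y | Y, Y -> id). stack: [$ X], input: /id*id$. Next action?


lookahead ∉ {*} so X won't extend; reduce S -> X
Action: reduce (S -> X)


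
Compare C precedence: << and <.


'<<' is shift (level 8); '<' is relational (level 7)
Higher level binds tighter
'<<' has higher precedence than '<'


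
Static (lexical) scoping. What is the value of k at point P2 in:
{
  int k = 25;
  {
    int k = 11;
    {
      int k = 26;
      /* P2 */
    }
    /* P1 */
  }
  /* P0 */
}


k declared in the same block as P2
k = 26


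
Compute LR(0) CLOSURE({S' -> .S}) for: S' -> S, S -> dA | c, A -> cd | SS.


Start: S' -> .S
For each item with dot before a nonterminal B, add B -> .γ for every B-production
Closure: [S' -> .S, S -> .dA, S -> .c]


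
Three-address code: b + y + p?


Break into single-operator statements:
t1 = b + y
t2 = t1 + p


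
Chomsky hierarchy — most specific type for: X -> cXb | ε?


Single nonterminal LHS, but c^n b^n is not regular
Classification: Type 2 (Context-Free)


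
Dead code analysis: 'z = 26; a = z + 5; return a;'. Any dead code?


z is read by a's definition; a is returned
No dead code


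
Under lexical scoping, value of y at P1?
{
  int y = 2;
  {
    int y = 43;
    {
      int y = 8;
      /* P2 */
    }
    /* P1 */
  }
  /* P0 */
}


y declared in the same block as P1
y = 43


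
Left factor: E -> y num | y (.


Common prefix: 'y'
Factored: E -> y E', E' -> num | (


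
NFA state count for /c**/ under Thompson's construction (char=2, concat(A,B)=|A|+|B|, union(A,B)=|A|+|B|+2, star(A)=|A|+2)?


Syntax tree has 1 char leaf(s), 0 union(s), 2 star(s)
chars contribute 1×2 = 2; each union adds +2; each star adds +2
Total: 2 + 0 + 4 = 6 states


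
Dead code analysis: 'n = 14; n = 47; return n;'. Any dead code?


first assignment to n is overwritten before any read
Dead: 'n = 14'


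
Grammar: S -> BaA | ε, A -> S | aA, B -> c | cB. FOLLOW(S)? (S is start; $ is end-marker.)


$ ∈ FOLLOW(S). For each A -> αBβ: add FIRST(β)\{ε} to FOLLOW(B); if β nullable, add FOLLOW(A).
FOLLOW(S) = {$}


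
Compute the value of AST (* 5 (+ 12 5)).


Evaluate inner: (+ 12 5) = 17
Evaluate root: (* 5 17) = 85
Result: 85


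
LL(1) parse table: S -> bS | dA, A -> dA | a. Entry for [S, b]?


For [S, b]: 'b' ∈ FIRST(bS)
Entry: S -> bS


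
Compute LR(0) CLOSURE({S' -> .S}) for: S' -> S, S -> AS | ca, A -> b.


Start: S' -> .S
For each item with dot before a nonterminal B, add B -> .γ for every B-production
Closure: [S' -> .S, S -> .AS, S -> .ca, A -> .b]


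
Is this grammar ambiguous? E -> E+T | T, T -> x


precedence layered via separate nonterminal T: deterministic
Unambiguous


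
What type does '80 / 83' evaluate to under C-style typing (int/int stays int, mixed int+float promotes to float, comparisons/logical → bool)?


Operand types: int / int
Rule: mixed int/float promotes to float; int/int stays int
Result type: int


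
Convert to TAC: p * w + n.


Break into single-operator statements:
t1 = p * w
t2 = t1 + n


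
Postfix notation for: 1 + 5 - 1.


Left to right (same or higher precedence on left)
Postfix: 1 5 + 1 -


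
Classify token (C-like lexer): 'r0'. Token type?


Pattern: letter/underscore followed by alphanumerics, not a keyword
Type: IDENTIFIER


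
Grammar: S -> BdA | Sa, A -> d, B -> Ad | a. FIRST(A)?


Per alternative of A: FIRST(d) = {d}
FIRST(A) = {d}


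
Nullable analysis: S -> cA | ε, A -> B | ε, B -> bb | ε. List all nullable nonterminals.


A nonterminal is nullable iff some alternative derives ε (directly, or every symbol in it is nullable)
Nullable: {A, B, S}


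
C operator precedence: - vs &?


'-' is additive (level 9); '&' is bitwise AND (level 5)
Higher level binds tighter
'-' has higher precedence than '&'
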